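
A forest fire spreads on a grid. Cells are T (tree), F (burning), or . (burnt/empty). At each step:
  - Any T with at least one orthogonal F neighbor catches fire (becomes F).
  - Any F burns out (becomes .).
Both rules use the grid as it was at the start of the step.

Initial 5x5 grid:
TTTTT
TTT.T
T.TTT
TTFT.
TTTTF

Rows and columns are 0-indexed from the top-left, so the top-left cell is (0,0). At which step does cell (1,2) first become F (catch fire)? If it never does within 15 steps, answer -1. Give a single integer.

Step 1: cell (1,2)='T' (+5 fires, +2 burnt)
Step 2: cell (1,2)='F' (+4 fires, +5 burnt)
  -> target ignites at step 2
Step 3: cell (1,2)='.' (+5 fires, +4 burnt)
Step 4: cell (1,2)='.' (+4 fires, +5 burnt)
Step 5: cell (1,2)='.' (+2 fires, +4 burnt)
Step 6: cell (1,2)='.' (+0 fires, +2 burnt)
  fire out at step 6

2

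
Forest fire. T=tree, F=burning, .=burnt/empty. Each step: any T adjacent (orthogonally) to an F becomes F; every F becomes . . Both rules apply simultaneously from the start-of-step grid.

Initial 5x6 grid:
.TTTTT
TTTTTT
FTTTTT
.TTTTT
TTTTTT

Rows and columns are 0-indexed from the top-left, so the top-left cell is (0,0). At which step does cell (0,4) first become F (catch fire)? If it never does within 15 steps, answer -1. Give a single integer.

Step 1: cell (0,4)='T' (+2 fires, +1 burnt)
Step 2: cell (0,4)='T' (+3 fires, +2 burnt)
Step 3: cell (0,4)='T' (+5 fires, +3 burnt)
Step 4: cell (0,4)='T' (+6 fires, +5 burnt)
Step 5: cell (0,4)='T' (+5 fires, +6 burnt)
Step 6: cell (0,4)='F' (+4 fires, +5 burnt)
  -> target ignites at step 6
Step 7: cell (0,4)='.' (+2 fires, +4 burnt)
Step 8: cell (0,4)='.' (+0 fires, +2 burnt)
  fire out at step 8

6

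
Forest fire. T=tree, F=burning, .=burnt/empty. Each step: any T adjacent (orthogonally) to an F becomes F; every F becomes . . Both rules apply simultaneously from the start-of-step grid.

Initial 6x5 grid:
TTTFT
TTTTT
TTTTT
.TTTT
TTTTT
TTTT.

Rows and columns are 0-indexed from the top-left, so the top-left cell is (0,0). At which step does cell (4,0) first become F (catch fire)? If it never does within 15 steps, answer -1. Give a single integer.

Step 1: cell (4,0)='T' (+3 fires, +1 burnt)
Step 2: cell (4,0)='T' (+4 fires, +3 burnt)
Step 3: cell (4,0)='T' (+5 fires, +4 burnt)
Step 4: cell (4,0)='T' (+5 fires, +5 burnt)
Step 5: cell (4,0)='T' (+5 fires, +5 burnt)
Step 6: cell (4,0)='T' (+2 fires, +5 burnt)
Step 7: cell (4,0)='F' (+2 fires, +2 burnt)
  -> target ignites at step 7
Step 8: cell (4,0)='.' (+1 fires, +2 burnt)
Step 9: cell (4,0)='.' (+0 fires, +1 burnt)
  fire out at step 9

7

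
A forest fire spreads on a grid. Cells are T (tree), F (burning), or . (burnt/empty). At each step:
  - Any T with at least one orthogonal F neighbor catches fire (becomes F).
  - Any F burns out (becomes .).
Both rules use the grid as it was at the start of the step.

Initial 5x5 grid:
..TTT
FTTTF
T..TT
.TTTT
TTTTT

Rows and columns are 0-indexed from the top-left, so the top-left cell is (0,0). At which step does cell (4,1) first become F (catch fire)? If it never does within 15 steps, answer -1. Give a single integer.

Step 1: cell (4,1)='T' (+5 fires, +2 burnt)
Step 2: cell (4,1)='T' (+4 fires, +5 burnt)
Step 3: cell (4,1)='T' (+3 fires, +4 burnt)
Step 4: cell (4,1)='T' (+2 fires, +3 burnt)
Step 5: cell (4,1)='T' (+2 fires, +2 burnt)
Step 6: cell (4,1)='F' (+1 fires, +2 burnt)
  -> target ignites at step 6
Step 7: cell (4,1)='.' (+1 fires, +1 burnt)
Step 8: cell (4,1)='.' (+0 fires, +1 burnt)
  fire out at step 8

6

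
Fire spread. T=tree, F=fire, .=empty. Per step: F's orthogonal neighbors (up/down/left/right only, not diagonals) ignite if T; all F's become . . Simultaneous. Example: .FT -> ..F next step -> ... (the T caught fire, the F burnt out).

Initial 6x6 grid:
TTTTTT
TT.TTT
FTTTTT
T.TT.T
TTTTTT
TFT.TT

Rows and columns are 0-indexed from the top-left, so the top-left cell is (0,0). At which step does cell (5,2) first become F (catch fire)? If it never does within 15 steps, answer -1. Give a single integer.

Step 1: cell (5,2)='F' (+6 fires, +2 burnt)
  -> target ignites at step 1
Step 2: cell (5,2)='.' (+5 fires, +6 burnt)
Step 3: cell (5,2)='.' (+4 fires, +5 burnt)
Step 4: cell (5,2)='.' (+5 fires, +4 burnt)
Step 5: cell (5,2)='.' (+5 fires, +5 burnt)
Step 6: cell (5,2)='.' (+4 fires, +5 burnt)
Step 7: cell (5,2)='.' (+1 fires, +4 burnt)
Step 8: cell (5,2)='.' (+0 fires, +1 burnt)
  fire out at step 8

1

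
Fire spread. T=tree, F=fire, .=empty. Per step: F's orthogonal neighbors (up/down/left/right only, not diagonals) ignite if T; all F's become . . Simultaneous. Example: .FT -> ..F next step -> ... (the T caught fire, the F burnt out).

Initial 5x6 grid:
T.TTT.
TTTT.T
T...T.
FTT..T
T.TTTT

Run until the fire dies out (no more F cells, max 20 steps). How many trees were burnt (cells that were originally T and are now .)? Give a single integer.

Step 1: +3 fires, +1 burnt (F count now 3)
Step 2: +2 fires, +3 burnt (F count now 2)
Step 3: +3 fires, +2 burnt (F count now 3)
Step 4: +2 fires, +3 burnt (F count now 2)
Step 5: +3 fires, +2 burnt (F count now 3)
Step 6: +2 fires, +3 burnt (F count now 2)
Step 7: +2 fires, +2 burnt (F count now 2)
Step 8: +0 fires, +2 burnt (F count now 0)
Fire out after step 8
Initially T: 19, now '.': 28
Total burnt (originally-T cells now '.'): 17

Answer: 17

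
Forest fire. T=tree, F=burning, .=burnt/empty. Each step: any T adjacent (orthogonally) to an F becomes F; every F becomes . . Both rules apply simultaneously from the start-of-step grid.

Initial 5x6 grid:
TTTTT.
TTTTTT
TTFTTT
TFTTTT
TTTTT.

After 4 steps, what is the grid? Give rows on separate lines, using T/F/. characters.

Step 1: 6 trees catch fire, 2 burn out
  TTTTT.
  TTFTTT
  TF.FTT
  F.FTTT
  TFTTT.
Step 2: 8 trees catch fire, 6 burn out
  TTFTT.
  TF.FTT
  F...FT
  ...FTT
  F.FTT.
Step 3: 7 trees catch fire, 8 burn out
  TF.FT.
  F...FT
  .....F
  ....FT
  ...FT.
Step 4: 5 trees catch fire, 7 burn out
  F...F.
  .....F
  ......
  .....F
  ....F.

F...F.
.....F
......
.....F
....F.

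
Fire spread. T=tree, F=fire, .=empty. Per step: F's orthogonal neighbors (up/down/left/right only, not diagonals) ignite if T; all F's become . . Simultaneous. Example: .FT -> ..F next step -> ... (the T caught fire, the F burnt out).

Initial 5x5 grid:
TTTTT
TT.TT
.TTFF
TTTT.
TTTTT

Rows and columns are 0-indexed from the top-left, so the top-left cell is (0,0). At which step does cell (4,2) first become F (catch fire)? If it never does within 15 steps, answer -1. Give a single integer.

Step 1: cell (4,2)='T' (+4 fires, +2 burnt)
Step 2: cell (4,2)='T' (+5 fires, +4 burnt)
Step 3: cell (4,2)='F' (+5 fires, +5 burnt)
  -> target ignites at step 3
Step 4: cell (4,2)='.' (+4 fires, +5 burnt)
Step 5: cell (4,2)='.' (+2 fires, +4 burnt)
Step 6: cell (4,2)='.' (+0 fires, +2 burnt)
  fire out at step 6

3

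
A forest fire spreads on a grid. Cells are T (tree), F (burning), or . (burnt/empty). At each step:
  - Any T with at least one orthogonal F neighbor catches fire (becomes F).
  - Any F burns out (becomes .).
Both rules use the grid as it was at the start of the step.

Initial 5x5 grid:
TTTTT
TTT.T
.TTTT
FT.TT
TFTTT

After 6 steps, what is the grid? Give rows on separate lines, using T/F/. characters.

Step 1: 3 trees catch fire, 2 burn out
  TTTTT
  TTT.T
  .TTTT
  .F.TT
  F.FTT
Step 2: 2 trees catch fire, 3 burn out
  TTTTT
  TTT.T
  .FTTT
  ...TT
  ...FT
Step 3: 4 trees catch fire, 2 burn out
  TTTTT
  TFT.T
  ..FTT
  ...FT
  ....F
Step 4: 5 trees catch fire, 4 burn out
  TFTTT
  F.F.T
  ...FT
  ....F
  .....
Step 5: 3 trees catch fire, 5 burn out
  F.FTT
  ....T
  ....F
  .....
  .....
Step 6: 2 trees catch fire, 3 burn out
  ...FT
  ....F
  .....
  .....
  .....

...FT
....F
.....
.....
.....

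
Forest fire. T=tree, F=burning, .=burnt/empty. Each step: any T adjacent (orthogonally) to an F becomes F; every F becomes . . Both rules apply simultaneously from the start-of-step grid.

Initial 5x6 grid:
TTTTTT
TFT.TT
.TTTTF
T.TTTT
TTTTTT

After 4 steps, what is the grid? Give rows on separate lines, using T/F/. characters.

Step 1: 7 trees catch fire, 2 burn out
  TFTTTT
  F.F.TF
  .FTTF.
  T.TTTF
  TTTTTT
Step 2: 8 trees catch fire, 7 burn out
  F.FTTF
  ....F.
  ..FF..
  T.TTF.
  TTTTTF
Step 3: 5 trees catch fire, 8 burn out
  ...FF.
  ......
  ......
  T.FF..
  TTTTF.
Step 4: 2 trees catch fire, 5 burn out
  ......
  ......
  ......
  T.....
  TTFF..

......
......
......
T.....
TTFF..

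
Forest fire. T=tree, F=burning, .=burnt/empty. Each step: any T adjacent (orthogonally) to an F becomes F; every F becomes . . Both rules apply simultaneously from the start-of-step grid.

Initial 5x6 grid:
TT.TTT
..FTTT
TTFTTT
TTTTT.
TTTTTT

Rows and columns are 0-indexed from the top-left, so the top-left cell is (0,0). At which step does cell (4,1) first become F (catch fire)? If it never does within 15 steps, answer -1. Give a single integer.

Step 1: cell (4,1)='T' (+4 fires, +2 burnt)
Step 2: cell (4,1)='T' (+7 fires, +4 burnt)
Step 3: cell (4,1)='F' (+7 fires, +7 burnt)
  -> target ignites at step 3
Step 4: cell (4,1)='.' (+3 fires, +7 burnt)
Step 5: cell (4,1)='.' (+1 fires, +3 burnt)
Step 6: cell (4,1)='.' (+0 fires, +1 burnt)
  fire out at step 6

3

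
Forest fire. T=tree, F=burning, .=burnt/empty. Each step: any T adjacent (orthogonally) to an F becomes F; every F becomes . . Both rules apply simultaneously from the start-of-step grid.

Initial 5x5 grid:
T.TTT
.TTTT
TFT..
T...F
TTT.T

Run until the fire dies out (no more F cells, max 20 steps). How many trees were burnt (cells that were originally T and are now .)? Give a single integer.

Answer: 14

Derivation:
Step 1: +4 fires, +2 burnt (F count now 4)
Step 2: +2 fires, +4 burnt (F count now 2)
Step 3: +3 fires, +2 burnt (F count now 3)
Step 4: +3 fires, +3 burnt (F count now 3)
Step 5: +2 fires, +3 burnt (F count now 2)
Step 6: +0 fires, +2 burnt (F count now 0)
Fire out after step 6
Initially T: 15, now '.': 24
Total burnt (originally-T cells now '.'): 14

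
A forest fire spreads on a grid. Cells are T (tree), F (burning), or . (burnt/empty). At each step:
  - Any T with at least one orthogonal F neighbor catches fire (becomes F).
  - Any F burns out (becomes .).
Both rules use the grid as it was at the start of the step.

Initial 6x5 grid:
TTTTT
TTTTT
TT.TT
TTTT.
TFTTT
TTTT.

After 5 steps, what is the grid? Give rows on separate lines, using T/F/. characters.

Step 1: 4 trees catch fire, 1 burn out
  TTTTT
  TTTTT
  TT.TT
  TFTT.
  F.FTT
  TFTT.
Step 2: 6 trees catch fire, 4 burn out
  TTTTT
  TTTTT
  TF.TT
  F.FT.
  ...FT
  F.FT.
Step 3: 5 trees catch fire, 6 burn out
  TTTTT
  TFTTT
  F..TT
  ...F.
  ....F
  ...F.
Step 4: 4 trees catch fire, 5 burn out
  TFTTT
  F.FTT
  ...FT
  .....
  .....
  .....
Step 5: 4 trees catch fire, 4 burn out
  F.FTT
  ...FT
  ....F
  .....
  .....
  .....

F.FTT
...FT
....F
.....
.....
.....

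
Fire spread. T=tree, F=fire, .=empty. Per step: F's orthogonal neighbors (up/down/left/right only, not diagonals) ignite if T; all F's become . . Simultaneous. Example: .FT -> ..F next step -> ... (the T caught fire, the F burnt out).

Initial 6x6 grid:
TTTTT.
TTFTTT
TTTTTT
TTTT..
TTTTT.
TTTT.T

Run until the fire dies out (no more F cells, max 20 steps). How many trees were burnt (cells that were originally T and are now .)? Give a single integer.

Step 1: +4 fires, +1 burnt (F count now 4)
Step 2: +7 fires, +4 burnt (F count now 7)
Step 3: +8 fires, +7 burnt (F count now 8)
Step 4: +5 fires, +8 burnt (F count now 5)
Step 5: +4 fires, +5 burnt (F count now 4)
Step 6: +1 fires, +4 burnt (F count now 1)
Step 7: +0 fires, +1 burnt (F count now 0)
Fire out after step 7
Initially T: 30, now '.': 35
Total burnt (originally-T cells now '.'): 29

Answer: 29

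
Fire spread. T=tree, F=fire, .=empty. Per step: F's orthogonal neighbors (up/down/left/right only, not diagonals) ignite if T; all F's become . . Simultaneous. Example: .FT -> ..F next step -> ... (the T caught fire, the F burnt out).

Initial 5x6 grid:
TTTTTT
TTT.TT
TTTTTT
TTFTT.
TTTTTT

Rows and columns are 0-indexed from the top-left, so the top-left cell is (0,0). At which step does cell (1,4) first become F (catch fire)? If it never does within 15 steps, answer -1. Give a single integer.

Step 1: cell (1,4)='T' (+4 fires, +1 burnt)
Step 2: cell (1,4)='T' (+7 fires, +4 burnt)
Step 3: cell (1,4)='T' (+6 fires, +7 burnt)
Step 4: cell (1,4)='F' (+6 fires, +6 burnt)
  -> target ignites at step 4
Step 5: cell (1,4)='.' (+3 fires, +6 burnt)
Step 6: cell (1,4)='.' (+1 fires, +3 burnt)
Step 7: cell (1,4)='.' (+0 fires, +1 burnt)
  fire out at step 7

4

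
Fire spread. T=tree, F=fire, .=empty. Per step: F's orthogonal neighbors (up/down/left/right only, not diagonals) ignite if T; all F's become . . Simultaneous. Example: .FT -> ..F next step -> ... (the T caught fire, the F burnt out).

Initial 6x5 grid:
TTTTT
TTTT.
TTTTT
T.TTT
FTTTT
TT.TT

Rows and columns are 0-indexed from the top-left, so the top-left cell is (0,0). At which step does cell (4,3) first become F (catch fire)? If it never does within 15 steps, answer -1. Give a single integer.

Step 1: cell (4,3)='T' (+3 fires, +1 burnt)
Step 2: cell (4,3)='T' (+3 fires, +3 burnt)
Step 3: cell (4,3)='F' (+4 fires, +3 burnt)
  -> target ignites at step 3
Step 4: cell (4,3)='.' (+6 fires, +4 burnt)
Step 5: cell (4,3)='.' (+5 fires, +6 burnt)
Step 6: cell (4,3)='.' (+3 fires, +5 burnt)
Step 7: cell (4,3)='.' (+1 fires, +3 burnt)
Step 8: cell (4,3)='.' (+1 fires, +1 burnt)
Step 9: cell (4,3)='.' (+0 fires, +1 burnt)
  fire out at step 9

3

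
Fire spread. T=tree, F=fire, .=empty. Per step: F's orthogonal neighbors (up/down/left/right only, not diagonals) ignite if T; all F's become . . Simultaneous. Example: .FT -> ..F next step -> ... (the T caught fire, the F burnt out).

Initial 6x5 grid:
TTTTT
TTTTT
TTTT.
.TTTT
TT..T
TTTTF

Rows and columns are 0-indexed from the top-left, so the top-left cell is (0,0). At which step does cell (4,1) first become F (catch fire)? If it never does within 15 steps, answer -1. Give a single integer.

Step 1: cell (4,1)='T' (+2 fires, +1 burnt)
Step 2: cell (4,1)='T' (+2 fires, +2 burnt)
Step 3: cell (4,1)='T' (+2 fires, +2 burnt)
Step 4: cell (4,1)='F' (+4 fires, +2 burnt)
  -> target ignites at step 4
Step 5: cell (4,1)='.' (+4 fires, +4 burnt)
Step 6: cell (4,1)='.' (+4 fires, +4 burnt)
Step 7: cell (4,1)='.' (+4 fires, +4 burnt)
Step 8: cell (4,1)='.' (+2 fires, +4 burnt)
Step 9: cell (4,1)='.' (+1 fires, +2 burnt)
Step 10: cell (4,1)='.' (+0 fires, +1 burnt)
  fire out at step 10

4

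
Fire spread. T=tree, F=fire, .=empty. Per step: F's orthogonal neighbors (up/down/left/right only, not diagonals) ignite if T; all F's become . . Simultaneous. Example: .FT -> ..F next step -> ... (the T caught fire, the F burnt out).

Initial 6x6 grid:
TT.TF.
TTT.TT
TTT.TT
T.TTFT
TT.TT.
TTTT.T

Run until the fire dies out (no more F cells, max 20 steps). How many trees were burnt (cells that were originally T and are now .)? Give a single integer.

Step 1: +6 fires, +2 burnt (F count now 6)
Step 2: +4 fires, +6 burnt (F count now 4)
Step 3: +2 fires, +4 burnt (F count now 2)
Step 4: +3 fires, +2 burnt (F count now 3)
Step 5: +3 fires, +3 burnt (F count now 3)
Step 6: +5 fires, +3 burnt (F count now 5)
Step 7: +2 fires, +5 burnt (F count now 2)
Step 8: +0 fires, +2 burnt (F count now 0)
Fire out after step 8
Initially T: 26, now '.': 35
Total burnt (originally-T cells now '.'): 25

Answer: 25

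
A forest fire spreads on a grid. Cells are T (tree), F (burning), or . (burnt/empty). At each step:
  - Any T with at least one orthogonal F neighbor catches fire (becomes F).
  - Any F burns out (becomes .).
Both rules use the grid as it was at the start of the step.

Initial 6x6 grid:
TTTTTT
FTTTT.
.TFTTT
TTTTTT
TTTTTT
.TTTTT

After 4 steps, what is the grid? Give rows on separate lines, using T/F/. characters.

Step 1: 6 trees catch fire, 2 burn out
  FTTTTT
  .FFTT.
  .F.FTT
  TTFTTT
  TTTTTT
  .TTTTT
Step 2: 7 trees catch fire, 6 burn out
  .FFTTT
  ...FT.
  ....FT
  TF.FTT
  TTFTTT
  .TTTTT
Step 3: 8 trees catch fire, 7 burn out
  ...FTT
  ....F.
  .....F
  F...FT
  TF.FTT
  .TFTTT
Step 4: 6 trees catch fire, 8 burn out
  ....FT
  ......
  ......
  .....F
  F...FT
  .F.FTT

....FT
......
......
.....F
F...FT
.F.FTT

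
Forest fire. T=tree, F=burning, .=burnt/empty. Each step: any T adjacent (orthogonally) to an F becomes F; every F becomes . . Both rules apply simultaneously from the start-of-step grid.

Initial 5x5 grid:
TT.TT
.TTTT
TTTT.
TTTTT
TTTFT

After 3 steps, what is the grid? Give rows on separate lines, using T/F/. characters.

Step 1: 3 trees catch fire, 1 burn out
  TT.TT
  .TTTT
  TTTT.
  TTTFT
  TTF.F
Step 2: 4 trees catch fire, 3 burn out
  TT.TT
  .TTTT
  TTTF.
  TTF.F
  TF...
Step 3: 4 trees catch fire, 4 burn out
  TT.TT
  .TTFT
  TTF..
  TF...
  F....

TT.TT
.TTFT
TTF..
TF...
F....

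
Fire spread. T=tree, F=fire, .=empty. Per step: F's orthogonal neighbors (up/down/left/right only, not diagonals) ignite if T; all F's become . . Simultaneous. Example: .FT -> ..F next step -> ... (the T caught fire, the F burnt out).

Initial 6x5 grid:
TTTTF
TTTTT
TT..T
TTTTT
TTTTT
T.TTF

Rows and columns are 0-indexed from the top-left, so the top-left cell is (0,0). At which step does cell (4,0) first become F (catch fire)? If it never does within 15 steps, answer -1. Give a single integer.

Step 1: cell (4,0)='T' (+4 fires, +2 burnt)
Step 2: cell (4,0)='T' (+6 fires, +4 burnt)
Step 3: cell (4,0)='T' (+4 fires, +6 burnt)
Step 4: cell (4,0)='T' (+4 fires, +4 burnt)
Step 5: cell (4,0)='F' (+4 fires, +4 burnt)
  -> target ignites at step 5
Step 6: cell (4,0)='.' (+3 fires, +4 burnt)
Step 7: cell (4,0)='.' (+0 fires, +3 burnt)
  fire out at step 7

5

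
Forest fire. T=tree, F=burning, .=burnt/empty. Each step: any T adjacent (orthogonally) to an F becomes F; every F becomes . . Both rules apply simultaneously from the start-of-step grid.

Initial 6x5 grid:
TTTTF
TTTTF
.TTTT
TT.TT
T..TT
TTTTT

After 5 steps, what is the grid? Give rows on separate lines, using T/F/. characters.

Step 1: 3 trees catch fire, 2 burn out
  TTTF.
  TTTF.
  .TTTF
  TT.TT
  T..TT
  TTTTT
Step 2: 4 trees catch fire, 3 burn out
  TTF..
  TTF..
  .TTF.
  TT.TF
  T..TT
  TTTTT
Step 3: 5 trees catch fire, 4 burn out
  TF...
  TF...
  .TF..
  TT.F.
  T..TF
  TTTTT
Step 4: 5 trees catch fire, 5 burn out
  F....
  F....
  .F...
  TT...
  T..F.
  TTTTF
Step 5: 2 trees catch fire, 5 burn out
  .....
  .....
  .....
  TF...
  T....
  TTTF.

.....
.....
.....
TF...
T....
TTTF.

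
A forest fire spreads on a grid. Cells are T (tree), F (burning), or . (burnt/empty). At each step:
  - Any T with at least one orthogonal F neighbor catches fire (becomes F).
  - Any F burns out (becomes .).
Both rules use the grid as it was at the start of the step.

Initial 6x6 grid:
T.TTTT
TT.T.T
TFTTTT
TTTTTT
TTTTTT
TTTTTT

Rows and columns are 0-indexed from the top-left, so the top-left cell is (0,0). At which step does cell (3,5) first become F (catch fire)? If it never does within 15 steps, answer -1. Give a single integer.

Step 1: cell (3,5)='T' (+4 fires, +1 burnt)
Step 2: cell (3,5)='T' (+5 fires, +4 burnt)
Step 3: cell (3,5)='T' (+7 fires, +5 burnt)
Step 4: cell (3,5)='T' (+6 fires, +7 burnt)
Step 5: cell (3,5)='F' (+6 fires, +6 burnt)
  -> target ignites at step 5
Step 6: cell (3,5)='.' (+3 fires, +6 burnt)
Step 7: cell (3,5)='.' (+1 fires, +3 burnt)
Step 8: cell (3,5)='.' (+0 fires, +1 burnt)
  fire out at step 8

5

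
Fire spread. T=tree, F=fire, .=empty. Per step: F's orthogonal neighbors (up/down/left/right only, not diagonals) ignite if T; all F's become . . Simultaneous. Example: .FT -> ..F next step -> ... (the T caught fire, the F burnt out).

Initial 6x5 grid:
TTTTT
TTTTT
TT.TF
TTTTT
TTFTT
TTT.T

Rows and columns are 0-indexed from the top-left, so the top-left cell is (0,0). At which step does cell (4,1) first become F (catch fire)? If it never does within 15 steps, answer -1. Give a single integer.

Step 1: cell (4,1)='F' (+7 fires, +2 burnt)
  -> target ignites at step 1
Step 2: cell (4,1)='.' (+7 fires, +7 burnt)
Step 3: cell (4,1)='.' (+6 fires, +7 burnt)
Step 4: cell (4,1)='.' (+3 fires, +6 burnt)
Step 5: cell (4,1)='.' (+2 fires, +3 burnt)
Step 6: cell (4,1)='.' (+1 fires, +2 burnt)
Step 7: cell (4,1)='.' (+0 fires, +1 burnt)
  fire out at step 7

1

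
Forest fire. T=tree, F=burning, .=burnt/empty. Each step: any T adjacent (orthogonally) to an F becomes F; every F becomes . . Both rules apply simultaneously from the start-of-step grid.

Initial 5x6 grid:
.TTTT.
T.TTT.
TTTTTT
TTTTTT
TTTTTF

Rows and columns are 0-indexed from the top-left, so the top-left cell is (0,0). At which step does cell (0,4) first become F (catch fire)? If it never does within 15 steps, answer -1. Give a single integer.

Step 1: cell (0,4)='T' (+2 fires, +1 burnt)
Step 2: cell (0,4)='T' (+3 fires, +2 burnt)
Step 3: cell (0,4)='T' (+3 fires, +3 burnt)
Step 4: cell (0,4)='T' (+4 fires, +3 burnt)
Step 5: cell (0,4)='F' (+5 fires, +4 burnt)
  -> target ignites at step 5
Step 6: cell (0,4)='.' (+4 fires, +5 burnt)
Step 7: cell (0,4)='.' (+2 fires, +4 burnt)
Step 8: cell (0,4)='.' (+2 fires, +2 burnt)
Step 9: cell (0,4)='.' (+0 fires, +2 burnt)
  fire out at step 9

5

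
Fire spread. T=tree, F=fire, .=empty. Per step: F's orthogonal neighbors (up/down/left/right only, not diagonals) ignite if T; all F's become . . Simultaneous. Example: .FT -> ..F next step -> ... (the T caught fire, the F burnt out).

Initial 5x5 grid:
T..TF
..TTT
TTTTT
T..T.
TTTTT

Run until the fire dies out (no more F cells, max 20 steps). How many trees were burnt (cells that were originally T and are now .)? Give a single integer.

Step 1: +2 fires, +1 burnt (F count now 2)
Step 2: +2 fires, +2 burnt (F count now 2)
Step 3: +2 fires, +2 burnt (F count now 2)
Step 4: +2 fires, +2 burnt (F count now 2)
Step 5: +2 fires, +2 burnt (F count now 2)
Step 6: +3 fires, +2 burnt (F count now 3)
Step 7: +2 fires, +3 burnt (F count now 2)
Step 8: +1 fires, +2 burnt (F count now 1)
Step 9: +0 fires, +1 burnt (F count now 0)
Fire out after step 9
Initially T: 17, now '.': 24
Total burnt (originally-T cells now '.'): 16

Answer: 16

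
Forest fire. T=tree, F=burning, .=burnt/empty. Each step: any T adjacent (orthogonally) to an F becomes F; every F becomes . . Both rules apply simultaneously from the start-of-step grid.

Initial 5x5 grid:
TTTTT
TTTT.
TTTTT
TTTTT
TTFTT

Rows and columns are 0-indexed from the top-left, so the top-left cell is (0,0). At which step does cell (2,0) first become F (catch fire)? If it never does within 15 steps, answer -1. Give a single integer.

Step 1: cell (2,0)='T' (+3 fires, +1 burnt)
Step 2: cell (2,0)='T' (+5 fires, +3 burnt)
Step 3: cell (2,0)='T' (+5 fires, +5 burnt)
Step 4: cell (2,0)='F' (+5 fires, +5 burnt)
  -> target ignites at step 4
Step 5: cell (2,0)='.' (+3 fires, +5 burnt)
Step 6: cell (2,0)='.' (+2 fires, +3 burnt)
Step 7: cell (2,0)='.' (+0 fires, +2 burnt)
  fire out at step 7

4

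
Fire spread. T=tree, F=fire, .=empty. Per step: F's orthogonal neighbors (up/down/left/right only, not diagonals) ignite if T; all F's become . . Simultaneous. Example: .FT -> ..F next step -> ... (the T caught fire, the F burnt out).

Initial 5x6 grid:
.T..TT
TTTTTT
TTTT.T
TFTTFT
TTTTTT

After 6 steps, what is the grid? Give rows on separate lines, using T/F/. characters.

Step 1: 7 trees catch fire, 2 burn out
  .T..TT
  TTTTTT
  TFTT.T
  F.FF.F
  TFTTFT
Step 2: 9 trees catch fire, 7 burn out
  .T..TT
  TFTTTT
  F.FF.F
  ......
  F.FF.F
Step 3: 5 trees catch fire, 9 burn out
  .F..TT
  F.FFTF
  ......
  ......
  ......
Step 4: 2 trees catch fire, 5 burn out
  ....TF
  ....F.
  ......
  ......
  ......
Step 5: 1 trees catch fire, 2 burn out
  ....F.
  ......
  ......
  ......
  ......
Step 6: 0 trees catch fire, 1 burn out
  ......
  ......
  ......
  ......
  ......

......
......
......
......
......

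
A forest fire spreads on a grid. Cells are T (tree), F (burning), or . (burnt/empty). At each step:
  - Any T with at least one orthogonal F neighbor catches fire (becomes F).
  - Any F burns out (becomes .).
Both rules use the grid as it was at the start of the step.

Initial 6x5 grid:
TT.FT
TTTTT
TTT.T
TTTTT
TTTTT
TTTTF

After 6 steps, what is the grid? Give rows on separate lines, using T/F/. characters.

Step 1: 4 trees catch fire, 2 burn out
  TT..F
  TTTFT
  TTT.T
  TTTTT
  TTTTF
  TTTF.
Step 2: 5 trees catch fire, 4 burn out
  TT...
  TTF.F
  TTT.T
  TTTTF
  TTTF.
  TTF..
Step 3: 6 trees catch fire, 5 burn out
  TT...
  TF...
  TTF.F
  TTTF.
  TTF..
  TF...
Step 4: 6 trees catch fire, 6 burn out
  TF...
  F....
  TF...
  TTF..
  TF...
  F....
Step 5: 4 trees catch fire, 6 burn out
  F....
  .....
  F....
  TF...
  F....
  .....
Step 6: 1 trees catch fire, 4 burn out
  .....
  .....
  .....
  F....
  .....
  .....

.....
.....
.....
F....
.....
.....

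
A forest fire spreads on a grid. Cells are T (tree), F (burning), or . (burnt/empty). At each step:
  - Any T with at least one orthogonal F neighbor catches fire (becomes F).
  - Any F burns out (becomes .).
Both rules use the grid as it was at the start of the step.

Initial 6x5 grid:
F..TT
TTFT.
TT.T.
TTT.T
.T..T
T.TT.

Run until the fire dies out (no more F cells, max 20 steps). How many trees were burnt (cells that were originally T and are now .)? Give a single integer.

Step 1: +3 fires, +2 burnt (F count now 3)
Step 2: +4 fires, +3 burnt (F count now 4)
Step 3: +3 fires, +4 burnt (F count now 3)
Step 4: +2 fires, +3 burnt (F count now 2)
Step 5: +0 fires, +2 burnt (F count now 0)
Fire out after step 5
Initially T: 17, now '.': 25
Total burnt (originally-T cells now '.'): 12

Answer: 12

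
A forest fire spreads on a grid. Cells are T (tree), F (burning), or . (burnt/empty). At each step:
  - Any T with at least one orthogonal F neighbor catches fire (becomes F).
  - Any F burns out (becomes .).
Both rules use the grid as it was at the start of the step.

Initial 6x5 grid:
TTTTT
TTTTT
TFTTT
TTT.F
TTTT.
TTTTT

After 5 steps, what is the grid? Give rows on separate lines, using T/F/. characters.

Step 1: 5 trees catch fire, 2 burn out
  TTTTT
  TFTTT
  F.FTF
  TFT..
  TTTT.
  TTTTT
Step 2: 8 trees catch fire, 5 burn out
  TFTTT
  F.FTF
  ...F.
  F.F..
  TFTT.
  TTTTT
Step 3: 7 trees catch fire, 8 burn out
  F.FTF
  ...F.
  .....
  .....
  F.FT.
  TFTTT
Step 4: 4 trees catch fire, 7 burn out
  ...F.
  .....
  .....
  .....
  ...F.
  F.FTT
Step 5: 1 trees catch fire, 4 burn out
  .....
  .....
  .....
  .....
  .....
  ...FT

.....
.....
.....
.....
.....
...FT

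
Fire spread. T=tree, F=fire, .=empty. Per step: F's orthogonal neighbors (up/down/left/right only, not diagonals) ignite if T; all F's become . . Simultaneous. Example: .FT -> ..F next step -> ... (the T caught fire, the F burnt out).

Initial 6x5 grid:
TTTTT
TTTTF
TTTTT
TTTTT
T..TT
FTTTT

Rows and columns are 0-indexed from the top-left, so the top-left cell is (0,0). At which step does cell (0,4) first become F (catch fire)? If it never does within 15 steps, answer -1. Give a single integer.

Step 1: cell (0,4)='F' (+5 fires, +2 burnt)
  -> target ignites at step 1
Step 2: cell (0,4)='.' (+6 fires, +5 burnt)
Step 3: cell (0,4)='.' (+8 fires, +6 burnt)
Step 4: cell (0,4)='.' (+6 fires, +8 burnt)
Step 5: cell (0,4)='.' (+1 fires, +6 burnt)
Step 6: cell (0,4)='.' (+0 fires, +1 burnt)
  fire out at step 6

1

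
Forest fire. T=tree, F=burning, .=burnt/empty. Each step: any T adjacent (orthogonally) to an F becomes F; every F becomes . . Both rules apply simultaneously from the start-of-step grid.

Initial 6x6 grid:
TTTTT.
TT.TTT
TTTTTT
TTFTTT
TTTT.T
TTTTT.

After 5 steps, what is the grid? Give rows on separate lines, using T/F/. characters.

Step 1: 4 trees catch fire, 1 burn out
  TTTTT.
  TT.TTT
  TTFTTT
  TF.FTT
  TTFT.T
  TTTTT.
Step 2: 7 trees catch fire, 4 burn out
  TTTTT.
  TT.TTT
  TF.FTT
  F...FT
  TF.F.T
  TTFTT.
Step 3: 8 trees catch fire, 7 burn out
  TTTTT.
  TF.FTT
  F...FT
  .....F
  F....T
  TF.FT.
Step 4: 8 trees catch fire, 8 burn out
  TFTFT.
  F...FT
  .....F
  ......
  .....F
  F...F.
Step 5: 4 trees catch fire, 8 burn out
  F.F.F.
  .....F
  ......
  ......
  ......
  ......

F.F.F.
.....F
......
......
......
......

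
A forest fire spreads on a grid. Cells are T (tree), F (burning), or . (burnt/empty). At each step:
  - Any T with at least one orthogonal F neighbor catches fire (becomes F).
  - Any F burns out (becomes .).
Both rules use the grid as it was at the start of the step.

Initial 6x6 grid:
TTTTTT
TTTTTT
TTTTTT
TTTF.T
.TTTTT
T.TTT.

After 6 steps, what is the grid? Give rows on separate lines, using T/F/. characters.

Step 1: 3 trees catch fire, 1 burn out
  TTTTTT
  TTTTTT
  TTTFTT
  TTF..T
  .TTFTT
  T.TTT.
Step 2: 7 trees catch fire, 3 burn out
  TTTTTT
  TTTFTT
  TTF.FT
  TF...T
  .TF.FT
  T.TFT.
Step 3: 10 trees catch fire, 7 burn out
  TTTFTT
  TTF.FT
  TF...F
  F....T
  .F...F
  T.F.F.
Step 4: 6 trees catch fire, 10 burn out
  TTF.FT
  TF...F
  F.....
  .....F
  ......
  T.....
Step 5: 3 trees catch fire, 6 burn out
  TF...F
  F.....
  ......
  ......
  ......
  T.....
Step 6: 1 trees catch fire, 3 burn out
  F.....
  ......
  ......
  ......
  ......
  T.....

F.....
......
......
......
......
T.....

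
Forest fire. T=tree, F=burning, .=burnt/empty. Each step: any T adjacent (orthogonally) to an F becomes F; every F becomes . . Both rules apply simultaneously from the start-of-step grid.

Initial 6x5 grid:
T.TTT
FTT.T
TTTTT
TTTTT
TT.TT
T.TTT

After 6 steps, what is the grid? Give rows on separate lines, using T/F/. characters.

Step 1: 3 trees catch fire, 1 burn out
  F.TTT
  .FT.T
  FTTTT
  TTTTT
  TT.TT
  T.TTT
Step 2: 3 trees catch fire, 3 burn out
  ..TTT
  ..F.T
  .FTTT
  FTTTT
  TT.TT
  T.TTT
Step 3: 4 trees catch fire, 3 burn out
  ..FTT
  ....T
  ..FTT
  .FTTT
  FT.TT
  T.TTT
Step 4: 5 trees catch fire, 4 burn out
  ...FT
  ....T
  ...FT
  ..FTT
  .F.TT
  F.TTT
Step 5: 3 trees catch fire, 5 burn out
  ....F
  ....T
  ....F
  ...FT
  ...TT
  ..TTT
Step 6: 3 trees catch fire, 3 burn out
  .....
  ....F
  .....
  ....F
  ...FT
  ..TTT

.....
....F
.....
....F
...FT
..TTT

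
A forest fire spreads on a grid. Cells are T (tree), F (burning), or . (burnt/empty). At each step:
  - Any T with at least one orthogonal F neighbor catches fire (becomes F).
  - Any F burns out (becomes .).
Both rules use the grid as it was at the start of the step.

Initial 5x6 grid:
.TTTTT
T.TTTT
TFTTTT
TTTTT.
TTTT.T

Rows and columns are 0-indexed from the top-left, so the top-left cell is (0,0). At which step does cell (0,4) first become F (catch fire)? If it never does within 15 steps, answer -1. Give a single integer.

Step 1: cell (0,4)='T' (+3 fires, +1 burnt)
Step 2: cell (0,4)='T' (+6 fires, +3 burnt)
Step 3: cell (0,4)='T' (+6 fires, +6 burnt)
Step 4: cell (0,4)='T' (+6 fires, +6 burnt)
Step 5: cell (0,4)='F' (+2 fires, +6 burnt)
  -> target ignites at step 5
Step 6: cell (0,4)='.' (+1 fires, +2 burnt)
Step 7: cell (0,4)='.' (+0 fires, +1 burnt)
  fire out at step 7

5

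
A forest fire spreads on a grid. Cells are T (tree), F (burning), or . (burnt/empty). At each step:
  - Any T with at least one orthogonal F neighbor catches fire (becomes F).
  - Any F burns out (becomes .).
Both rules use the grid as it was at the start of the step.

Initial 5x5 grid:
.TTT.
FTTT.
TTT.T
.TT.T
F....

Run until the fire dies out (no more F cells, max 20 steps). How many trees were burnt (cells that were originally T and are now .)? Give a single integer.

Answer: 11

Derivation:
Step 1: +2 fires, +2 burnt (F count now 2)
Step 2: +3 fires, +2 burnt (F count now 3)
Step 3: +4 fires, +3 burnt (F count now 4)
Step 4: +2 fires, +4 burnt (F count now 2)
Step 5: +0 fires, +2 burnt (F count now 0)
Fire out after step 5
Initially T: 13, now '.': 23
Total burnt (originally-T cells now '.'): 11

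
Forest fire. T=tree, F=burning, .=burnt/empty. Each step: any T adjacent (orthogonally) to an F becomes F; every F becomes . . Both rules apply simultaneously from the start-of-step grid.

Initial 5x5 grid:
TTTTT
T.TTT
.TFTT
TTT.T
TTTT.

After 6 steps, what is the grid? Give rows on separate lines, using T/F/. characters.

Step 1: 4 trees catch fire, 1 burn out
  TTTTT
  T.FTT
  .F.FT
  TTF.T
  TTTT.
Step 2: 5 trees catch fire, 4 burn out
  TTFTT
  T..FT
  ....F
  TF..T
  TTFT.
Step 3: 7 trees catch fire, 5 burn out
  TF.FT
  T...F
  .....
  F...F
  TF.F.
Step 4: 3 trees catch fire, 7 burn out
  F...F
  T....
  .....
  .....
  F....
Step 5: 1 trees catch fire, 3 burn out
  .....
  F....
  .....
  .....
  .....
Step 6: 0 trees catch fire, 1 burn out
  .....
  .....
  .....
  .....
  .....

.....
.....
.....
.....
.....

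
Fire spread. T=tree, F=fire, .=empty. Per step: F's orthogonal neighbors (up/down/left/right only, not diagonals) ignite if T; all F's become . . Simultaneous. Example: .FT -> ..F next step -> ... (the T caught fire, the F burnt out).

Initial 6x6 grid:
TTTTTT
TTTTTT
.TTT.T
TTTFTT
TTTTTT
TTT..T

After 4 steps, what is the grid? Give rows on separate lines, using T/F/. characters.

Step 1: 4 trees catch fire, 1 burn out
  TTTTTT
  TTTTTT
  .TTF.T
  TTF.FT
  TTTFTT
  TTT..T
Step 2: 6 trees catch fire, 4 burn out
  TTTTTT
  TTTFTT
  .TF..T
  TF...F
  TTF.FT
  TTT..T
Step 3: 9 trees catch fire, 6 burn out
  TTTFTT
  TTF.FT
  .F...F
  F.....
  TF...F
  TTF..T
Step 4: 7 trees catch fire, 9 burn out
  TTF.FT
  TF...F
  ......
  ......
  F.....
  TF...F

TTF.FT
TF...F
......
......
F.....
TF...F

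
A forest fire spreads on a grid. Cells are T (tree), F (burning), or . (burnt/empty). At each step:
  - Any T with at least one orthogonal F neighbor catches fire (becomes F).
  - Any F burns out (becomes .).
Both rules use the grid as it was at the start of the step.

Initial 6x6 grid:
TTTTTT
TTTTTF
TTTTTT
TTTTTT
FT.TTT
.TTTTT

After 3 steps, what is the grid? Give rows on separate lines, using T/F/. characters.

Step 1: 5 trees catch fire, 2 burn out
  TTTTTF
  TTTTF.
  TTTTTF
  FTTTTT
  .F.TTT
  .TTTTT
Step 2: 7 trees catch fire, 5 burn out
  TTTTF.
  TTTF..
  FTTTF.
  .FTTTF
  ...TTT
  .FTTTT
Step 3: 9 trees catch fire, 7 burn out
  TTTF..
  FTF...
  .FTF..
  ..FTF.
  ...TTF
  ..FTTT

TTTF..
FTF...
.FTF..
..FTF.
...TTF
..FTTT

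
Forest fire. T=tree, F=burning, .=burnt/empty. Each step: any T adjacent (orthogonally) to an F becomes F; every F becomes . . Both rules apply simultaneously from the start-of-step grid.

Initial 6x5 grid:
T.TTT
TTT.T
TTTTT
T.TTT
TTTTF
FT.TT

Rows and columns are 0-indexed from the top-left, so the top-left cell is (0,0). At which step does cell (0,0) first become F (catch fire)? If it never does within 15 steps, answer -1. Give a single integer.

Step 1: cell (0,0)='T' (+5 fires, +2 burnt)
Step 2: cell (0,0)='T' (+6 fires, +5 burnt)
Step 3: cell (0,0)='T' (+4 fires, +6 burnt)
Step 4: cell (0,0)='T' (+4 fires, +4 burnt)
Step 5: cell (0,0)='F' (+4 fires, +4 burnt)
  -> target ignites at step 5
Step 6: cell (0,0)='.' (+1 fires, +4 burnt)
Step 7: cell (0,0)='.' (+0 fires, +1 burnt)
  fire out at step 7

5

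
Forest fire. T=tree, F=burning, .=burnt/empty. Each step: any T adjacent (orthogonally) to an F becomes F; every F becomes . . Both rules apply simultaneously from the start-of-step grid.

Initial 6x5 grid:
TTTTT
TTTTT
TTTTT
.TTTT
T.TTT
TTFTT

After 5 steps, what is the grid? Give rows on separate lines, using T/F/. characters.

Step 1: 3 trees catch fire, 1 burn out
  TTTTT
  TTTTT
  TTTTT
  .TTTT
  T.FTT
  TF.FT
Step 2: 4 trees catch fire, 3 burn out
  TTTTT
  TTTTT
  TTTTT
  .TFTT
  T..FT
  F...F
Step 3: 5 trees catch fire, 4 burn out
  TTTTT
  TTTTT
  TTFTT
  .F.FT
  F...F
  .....
Step 4: 4 trees catch fire, 5 burn out
  TTTTT
  TTFTT
  TF.FT
  ....F
  .....
  .....
Step 5: 5 trees catch fire, 4 burn out
  TTFTT
  TF.FT
  F...F
  .....
  .....
  .....

TTFTT
TF.FT
F...F
.....
.....
.....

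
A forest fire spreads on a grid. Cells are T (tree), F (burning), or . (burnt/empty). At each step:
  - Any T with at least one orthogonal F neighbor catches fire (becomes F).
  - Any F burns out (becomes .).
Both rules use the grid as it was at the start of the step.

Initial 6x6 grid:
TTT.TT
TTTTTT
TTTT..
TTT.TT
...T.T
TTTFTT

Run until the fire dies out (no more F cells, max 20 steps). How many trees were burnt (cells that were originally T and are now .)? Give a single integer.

Answer: 9

Derivation:
Step 1: +3 fires, +1 burnt (F count now 3)
Step 2: +2 fires, +3 burnt (F count now 2)
Step 3: +2 fires, +2 burnt (F count now 2)
Step 4: +1 fires, +2 burnt (F count now 1)
Step 5: +1 fires, +1 burnt (F count now 1)
Step 6: +0 fires, +1 burnt (F count now 0)
Fire out after step 6
Initially T: 27, now '.': 18
Total burnt (originally-T cells now '.'): 9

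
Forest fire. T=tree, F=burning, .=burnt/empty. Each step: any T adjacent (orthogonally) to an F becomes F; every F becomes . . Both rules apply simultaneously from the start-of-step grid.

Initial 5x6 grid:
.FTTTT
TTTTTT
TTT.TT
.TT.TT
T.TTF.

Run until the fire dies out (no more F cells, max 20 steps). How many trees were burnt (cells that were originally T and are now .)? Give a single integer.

Step 1: +4 fires, +2 burnt (F count now 4)
Step 2: +7 fires, +4 burnt (F count now 7)
Step 3: +8 fires, +7 burnt (F count now 8)
Step 4: +2 fires, +8 burnt (F count now 2)
Step 5: +0 fires, +2 burnt (F count now 0)
Fire out after step 5
Initially T: 22, now '.': 29
Total burnt (originally-T cells now '.'): 21

Answer: 21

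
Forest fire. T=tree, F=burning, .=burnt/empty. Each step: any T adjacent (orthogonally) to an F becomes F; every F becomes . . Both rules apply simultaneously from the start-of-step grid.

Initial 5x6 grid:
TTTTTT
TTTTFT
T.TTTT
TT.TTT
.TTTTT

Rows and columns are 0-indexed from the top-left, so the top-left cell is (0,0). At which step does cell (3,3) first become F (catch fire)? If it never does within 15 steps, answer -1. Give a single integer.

Step 1: cell (3,3)='T' (+4 fires, +1 burnt)
Step 2: cell (3,3)='T' (+6 fires, +4 burnt)
Step 3: cell (3,3)='F' (+6 fires, +6 burnt)
  -> target ignites at step 3
Step 4: cell (3,3)='.' (+4 fires, +6 burnt)
Step 5: cell (3,3)='.' (+3 fires, +4 burnt)
Step 6: cell (3,3)='.' (+2 fires, +3 burnt)
Step 7: cell (3,3)='.' (+1 fires, +2 burnt)
Step 8: cell (3,3)='.' (+0 fires, +1 burnt)
  fire out at step 8

3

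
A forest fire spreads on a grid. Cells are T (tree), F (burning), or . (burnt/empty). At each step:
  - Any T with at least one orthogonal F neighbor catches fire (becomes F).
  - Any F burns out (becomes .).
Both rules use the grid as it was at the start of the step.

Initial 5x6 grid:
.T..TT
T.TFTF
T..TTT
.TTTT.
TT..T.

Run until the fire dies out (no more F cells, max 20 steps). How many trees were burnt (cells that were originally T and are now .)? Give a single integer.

Step 1: +5 fires, +2 burnt (F count now 5)
Step 2: +3 fires, +5 burnt (F count now 3)
Step 3: +2 fires, +3 burnt (F count now 2)
Step 4: +2 fires, +2 burnt (F count now 2)
Step 5: +1 fires, +2 burnt (F count now 1)
Step 6: +1 fires, +1 burnt (F count now 1)
Step 7: +0 fires, +1 burnt (F count now 0)
Fire out after step 7
Initially T: 17, now '.': 27
Total burnt (originally-T cells now '.'): 14

Answer: 14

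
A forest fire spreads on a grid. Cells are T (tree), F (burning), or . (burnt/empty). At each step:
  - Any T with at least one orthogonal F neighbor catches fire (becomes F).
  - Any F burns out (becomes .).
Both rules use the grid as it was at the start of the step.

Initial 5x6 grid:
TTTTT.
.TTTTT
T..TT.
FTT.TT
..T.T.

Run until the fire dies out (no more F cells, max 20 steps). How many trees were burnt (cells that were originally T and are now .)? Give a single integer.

Answer: 4

Derivation:
Step 1: +2 fires, +1 burnt (F count now 2)
Step 2: +1 fires, +2 burnt (F count now 1)
Step 3: +1 fires, +1 burnt (F count now 1)
Step 4: +0 fires, +1 burnt (F count now 0)
Fire out after step 4
Initially T: 19, now '.': 15
Total burnt (originally-T cells now '.'): 4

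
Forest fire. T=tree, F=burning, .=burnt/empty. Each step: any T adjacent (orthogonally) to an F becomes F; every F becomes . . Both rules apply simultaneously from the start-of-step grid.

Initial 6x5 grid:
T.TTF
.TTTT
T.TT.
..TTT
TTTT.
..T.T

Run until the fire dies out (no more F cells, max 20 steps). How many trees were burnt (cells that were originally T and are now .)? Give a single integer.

Answer: 16

Derivation:
Step 1: +2 fires, +1 burnt (F count now 2)
Step 2: +2 fires, +2 burnt (F count now 2)
Step 3: +2 fires, +2 burnt (F count now 2)
Step 4: +3 fires, +2 burnt (F count now 3)
Step 5: +3 fires, +3 burnt (F count now 3)
Step 6: +1 fires, +3 burnt (F count now 1)
Step 7: +2 fires, +1 burnt (F count now 2)
Step 8: +1 fires, +2 burnt (F count now 1)
Step 9: +0 fires, +1 burnt (F count now 0)
Fire out after step 9
Initially T: 19, now '.': 27
Total burnt (originally-T cells now '.'): 16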